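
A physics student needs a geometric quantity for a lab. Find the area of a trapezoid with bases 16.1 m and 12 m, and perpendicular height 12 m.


Shape: trapezoid
Parallel sides a = 16.1 m, b = 12 m; Height h = 12 m
Formula: A = (a + b) * h / 2
a + b = 16.1 + 12 = 28.1
A = 28.1 * 12 / 2
A = 337.2 / 2
A = 168.6
168.6 m^2


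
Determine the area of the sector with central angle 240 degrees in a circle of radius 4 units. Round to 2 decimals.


Shape: circular sector
Radius r = 4 units, Angle = 240 degrees
Formula: A = (angle/360) * pi * r^2
r^2 = 16
Fraction of circle = 240/360
A = (240/360) * pi * 16
A = 10.666667 * pi
A = 33.51
33.51 units^2


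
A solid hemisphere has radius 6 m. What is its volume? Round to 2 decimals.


Shape: hemisphere (half of a sphere)
Radius r = 6 m
Formula: V = (1/2) * (4/3) * pi * r^3 = (2/3) * pi * r^3
r^3 = 216
(2/3) * 216 = 144
V = 144 * pi
V = 452.39
452.39 m^3


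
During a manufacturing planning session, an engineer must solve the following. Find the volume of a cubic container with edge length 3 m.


Shape: cube
Side s = 3 m
Formula: V = s^3
V = 3 * 3 * 3
V = 9 * 3
V = 27
27 m^3


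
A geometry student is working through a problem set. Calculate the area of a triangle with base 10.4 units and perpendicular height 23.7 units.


Shape: triangle
Base b = 10.4 units, Height h = 23.7 units
Formula: A = (1/2) * b * h
A = 0.5 * 10.4 * 23.7
A = 0.5 * 246.48
A = 123.24
123.24 units^2


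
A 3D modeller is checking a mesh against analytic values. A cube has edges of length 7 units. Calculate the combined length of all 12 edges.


Shape: cube
Side s = 7 units
A cube has 12 edges, all equal.
Formula: total edge length = 12 * s
Total = 12 * 7
Total = 84
84 units


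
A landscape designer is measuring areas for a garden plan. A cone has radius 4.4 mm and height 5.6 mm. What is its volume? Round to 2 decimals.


Shape: cone
Radius r = 4.4 mm, Height h = 5.6 mm
Formula: V = (1/3) * pi * r^2 * h
r^2 = 19.36
pi * r^2 * h = pi * 19.36 * 5.6 = 108.416 * pi
V = 108.416 * pi / 3
V = 113.53
113.53 mm^3


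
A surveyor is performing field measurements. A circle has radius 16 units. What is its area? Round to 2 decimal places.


Shape: circle
Radius r = 16 units
Formula: A = pi * r^2
r^2 = 16^2 = 256
A = pi * 256
A = 804.25
804.25 units^2


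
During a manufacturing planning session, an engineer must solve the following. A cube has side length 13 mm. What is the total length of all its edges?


Shape: cube
Side s = 13 mm
A cube has 12 edges, all equal.
Formula: total edge length = 12 * s
Total = 12 * 13
Total = 156
156 mm


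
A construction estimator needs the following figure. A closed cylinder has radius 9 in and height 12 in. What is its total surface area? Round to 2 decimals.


Shape: closed cylinder
Radius r = 9 in, Height h = 12 in
Formula: SA = 2*pi*r^2 + 2*pi*r*h = 2*pi*r*(r + h)
r + h = 21
2 * r * (r + h) = 2 * 9 * 21 = 378
SA = 378 * pi
SA = 1187.52
1187.52 in^2


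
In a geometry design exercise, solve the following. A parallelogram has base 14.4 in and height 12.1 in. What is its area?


Shape: parallelogram
Base b = 14.4 in, Height h = 12.1 in
Formula: A = b * h
A = 14.4 * 12.1
A = 174.24
174.24 in^2


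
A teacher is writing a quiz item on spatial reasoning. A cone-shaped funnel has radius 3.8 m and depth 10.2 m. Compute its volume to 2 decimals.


Shape: cone
Radius r = 3.8 m, Height h = 10.2 m
Formula: V = (1/3) * pi * r^2 * h
r^2 = 14.44
pi * r^2 * h = pi * 14.44 * 10.2 = 147.288 * pi
V = 147.288 * pi / 3
V = 154.24
154.24 m^3


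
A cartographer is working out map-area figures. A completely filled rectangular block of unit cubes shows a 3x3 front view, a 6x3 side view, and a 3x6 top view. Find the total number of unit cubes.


Orthographic views of a solid rectangular block:
Front view 3 x 3 -> length = 3, height = 3
Side view 6 x 3 -> width = 6, height = 3 (consistent)
Top view 3 x 6 -> confirms length = 3, width = 6
The block is 3 x 6 x 3.
Total unit cubes = 3 * 6 * 3 = 54
54 unit cubes


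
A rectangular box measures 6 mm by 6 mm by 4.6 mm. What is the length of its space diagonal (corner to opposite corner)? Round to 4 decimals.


Shape: rectangular box (space diagonal)
l = 6 mm, w = 6 mm, h = 4.6 mm
Visualize: the diagonal of the base, then a right triangle with that diagonal and the height.
Formula: d = sqrt(l^2 + w^2 + h^2)
l^2 + w^2 + h^2 = 36 + 36 + 21.16 = 93.16
d = sqrt(93.16)
d = 9.6519
9.6519 mm


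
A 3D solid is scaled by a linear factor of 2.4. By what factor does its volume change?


Linear scale factor k = 2.4
Rule: under a linear scaling by k, volumes scale by k^3.
k^3 = 2.4 * 2.4 * 2.4
k^3 = 5.76 * 2.4
k^3 = 13.824
Volume scales by a factor of 13.824.
13.824 (dimensionless)


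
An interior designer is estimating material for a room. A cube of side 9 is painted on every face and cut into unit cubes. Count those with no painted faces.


Large cube: 9 x 9 x 9, cut into unit cubes.
n = 9, so n - 2 = 7
Unpainted cubes form the interior (n - 2)^3 block.
(n - 2)^3 = 7^3 = 343
343 unit cubes


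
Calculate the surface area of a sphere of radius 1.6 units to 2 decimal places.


Shape: sphere
Radius r = 1.6 units
Formula: SA = 4 * pi * r^2
r^2 = 2.56
SA = 4 * pi * 2.56
SA = 10.24 * pi
SA = 32.17
32.17 units^2


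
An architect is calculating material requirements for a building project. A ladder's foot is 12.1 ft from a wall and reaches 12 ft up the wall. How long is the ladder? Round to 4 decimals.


Shape: right triangle
Legs a = 12.1 ft, b = 12 ft
Formula: c = sqrt(a^2 + b^2)
a^2 = 146.41, b^2 = 144
a^2 + b^2 = 290.41
c = sqrt(290.41)
c = 17.0414
17.0414 ft


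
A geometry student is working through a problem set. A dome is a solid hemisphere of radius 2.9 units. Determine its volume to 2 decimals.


Shape: hemisphere (half of a sphere)
Radius r = 2.9 units
Formula: V = (1/2) * (4/3) * pi * r^3 = (2/3) * pi * r^3
r^3 = 24.389
(2/3) * 24.389 = 16.259333
V = 16.259333 * pi
V = 51.08
51.08 units^3


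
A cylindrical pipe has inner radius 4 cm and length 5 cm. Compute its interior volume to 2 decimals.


Shape: cylinder
Radius r = 4 cm, Height h = 5 cm
Formula: V = pi * r^2 * h
r^2 = 16
V = pi * 16 * 5
V = 80 * pi
V = 251.33
251.33 cm^3


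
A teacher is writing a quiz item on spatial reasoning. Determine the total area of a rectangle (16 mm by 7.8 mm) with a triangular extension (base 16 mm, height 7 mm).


Composite shape: rectangle + triangle
Rectangle area = 16 * 7.8 = 124.8
Triangle area = 0.5 * 16 * 7 = 56
Total = 124.8 + 56
Total = 180.8
180.8 mm^2


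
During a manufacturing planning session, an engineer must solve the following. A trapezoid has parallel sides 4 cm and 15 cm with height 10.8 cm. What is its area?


Shape: trapezoid
Parallel sides a = 4 cm, b = 15 cm; Height h = 10.8 cm
Formula: A = (a + b) * h / 2
a + b = 4 + 15 = 19
A = 19 * 10.8 / 2
A = 205.2 / 2
A = 102.6
102.6 cm^2


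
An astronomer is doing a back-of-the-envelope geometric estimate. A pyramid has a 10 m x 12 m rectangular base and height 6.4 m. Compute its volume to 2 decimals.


Shape: rectangular pyramid
Base: 10 m x 12 m, Height h = 6.4 m
Formula: V = (1/3) * base_area * h
base_area = 10 * 12 = 120
base_area * h = 120 * 6.4 = 768
V = 768 / 3
V = 256
256 m^3


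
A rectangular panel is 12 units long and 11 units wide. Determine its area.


Shape: rectangle
Length l = 12 units, Width w = 11 units
Formula: A = l * w
A = 12 * 11
A = 132
132 units^2


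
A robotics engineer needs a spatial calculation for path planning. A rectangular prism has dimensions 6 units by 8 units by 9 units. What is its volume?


Shape: rectangular prism
l = 6 units, w = 8 units, h = 9 units
Formula: V = l * w * h
V = 6 * 8 * 9
V = 48 * 9
V = 432
432 units^3


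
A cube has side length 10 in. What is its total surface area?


Shape: cube
Side s = 10 in
A cube has 6 square faces.
Formula: SA = 6 * s^2
s^2 = 100
SA = 6 * 100
SA = 600
600 in^2


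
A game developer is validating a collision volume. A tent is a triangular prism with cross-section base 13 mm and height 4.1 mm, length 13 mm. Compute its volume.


Shape: triangular prism
Triangle base = 13 mm, triangle height = 4.1 mm, prism length L = 13 mm
Formula: V = (1/2 * b * h_tri) * L
Cross-section area = 0.5 * 13 * 4.1 = 26.65
V = 26.65 * 13
V = 346.45
346.45 mm^3


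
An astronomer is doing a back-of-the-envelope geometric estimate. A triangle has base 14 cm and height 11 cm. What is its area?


Shape: triangle
Base b = 14 cm, Height h = 11 cm
Formula: A = (1/2) * b * h
A = 0.5 * 14 * 11
A = 0.5 * 154
A = 77
77 cm^2


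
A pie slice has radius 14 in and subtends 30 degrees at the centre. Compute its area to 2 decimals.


Shape: circular sector
Radius r = 14 in, Angle = 30 degrees
Formula: A = (angle/360) * pi * r^2
r^2 = 196
Fraction of circle = 30/360
A = (30/360) * pi * 196
A = 16.333333 * pi
A = 51.31
51.31 in^2


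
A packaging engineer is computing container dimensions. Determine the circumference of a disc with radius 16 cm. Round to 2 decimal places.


Shape: circle
Radius r = 16 cm
Formula: C = 2 * pi * r
C = 2 * pi * 16
C = 32 * pi
C = 100.53
100.53 cm


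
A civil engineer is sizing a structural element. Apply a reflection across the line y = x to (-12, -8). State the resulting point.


Transformation: reflection
Original point: (-12, -8)
Rule for reflection over y = x: (x, y) -> (y, x)
Apply: (-12, -8) -> (-8, -12)
(-8, -12)


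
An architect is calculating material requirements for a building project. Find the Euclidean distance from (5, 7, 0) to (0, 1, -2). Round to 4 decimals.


3D distance between two points
P1 = (5, 7, 0), P2 = (0, 1, -2)
Formula: d = sqrt((x2-x1)^2 + (y2-y1)^2 + (z2-z1)^2)
dx = 0 - 5 = -5
dy = 1 - 7 = -6
dz = -2 - 0 = -2
dx^2 + dy^2 + dz^2 = 25 + 36 + 4 = 65
d = sqrt(65)
d = 8.0623
8.0623 units


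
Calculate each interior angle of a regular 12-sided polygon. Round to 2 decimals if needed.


Shape: regular dodecagon (12 sides)
Formula: interior angle = (n - 2) * 180 / n
(n - 2) = 10
(n - 2) * 180 = 1800
angle = 1800 / 12
angle = 150
150 degrees


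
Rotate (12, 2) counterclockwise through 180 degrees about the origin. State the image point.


Transformation: rotation about the origin
Original point: (12, 2)
Rule for 180 deg: (x, y) -> (-x, -y)
Apply: (12, 2) -> (-12, -2)
(-12, -2)


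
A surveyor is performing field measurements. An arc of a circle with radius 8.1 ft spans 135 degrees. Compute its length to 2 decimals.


Shape: circular arc
Radius r = 8.1 ft, Angle = 135 degrees
Formula: L = (angle/360) * 2 * pi * r
2 * pi * r = 16.2 * pi
L = (135/360) * 16.2 * pi
L = 6.075 * pi
L = 19.09
19.09 ft


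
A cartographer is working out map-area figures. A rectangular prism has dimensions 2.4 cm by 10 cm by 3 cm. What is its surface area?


Shape: rectangular prism
l = 2.4 cm, w = 10 cm, h = 3 cm
Formula: SA = 2(lw + lh + wh)
lw = 24, lh = 7.2, wh = 30
lw + lh + wh = 61.2
SA = 2 * 61.2
SA = 122.4
122.4 cm^2


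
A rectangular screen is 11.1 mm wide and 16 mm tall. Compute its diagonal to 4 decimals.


Shape: rectangle (diagonal via Pythagoras)
Sides: 11.1 mm and 16 mm
Formula: d = sqrt(l^2 + w^2)
l^2 = 123.21, w^2 = 256
l^2 + w^2 = 379.21
d = sqrt(379.21)
d = 19.4733
19.4733 mm


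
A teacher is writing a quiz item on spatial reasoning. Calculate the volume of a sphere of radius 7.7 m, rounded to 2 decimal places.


Shape: sphere
Radius r = 7.7 m
Formula: V = (4/3) * pi * r^3
r^3 = 456.533
(4/3) * 456.533 = 608.710667
V = 608.710667 * pi
V = 1912.32
1912.32 m^3


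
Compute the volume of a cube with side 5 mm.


Shape: cube
Side s = 5 mm
Formula: V = s^3
V = 5 * 5 * 5
V = 25 * 5
V = 125
125 mm^3


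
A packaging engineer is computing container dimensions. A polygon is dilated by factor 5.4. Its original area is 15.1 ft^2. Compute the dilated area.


Linear scale factor k = 5.4
Original area = 15.1 ft^2
Rule: under a linear scaling by k, areas scale by k^2.
k^2 = 5.4^2 = 29.16
New area = 15.1 * 29.16
New area = 440.316
440.316 ft^2


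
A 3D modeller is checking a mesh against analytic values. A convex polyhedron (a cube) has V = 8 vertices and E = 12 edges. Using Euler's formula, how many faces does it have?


Polyhedron: cube
Euler's formula for convex polyhedra: V - E + F = 2
Given: V = 8 vertices and E = 12 edges
Solve for F:
F = 2 + E - V = 2 + 12 - 8 = 6
6 faces


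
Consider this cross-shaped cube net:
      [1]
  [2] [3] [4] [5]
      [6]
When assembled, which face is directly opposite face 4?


Net: cross layout. Take square 3 as the base (bottom).
Fold the four squares in the horizontal row up around 3: 2 -> left, 4 -> right, 5 wraps to the top.
Fold 1 and 6 up from 3: 1 -> back, 6 -> front.
Opposite pairs are therefore: (1, 6), (2, 4), (3, 5).
Face 4 is opposite face 2.
face 2


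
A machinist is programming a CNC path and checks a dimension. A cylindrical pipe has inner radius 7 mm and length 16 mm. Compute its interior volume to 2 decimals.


Shape: cylinder
Radius r = 7 mm, Height h = 16 mm
Formula: V = pi * r^2 * h
r^2 = 49
V = pi * 49 * 16
V = 784 * pi
V = 2463.01
2463.01 mm^3


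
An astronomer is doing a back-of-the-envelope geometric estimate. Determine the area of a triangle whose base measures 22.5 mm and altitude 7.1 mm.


Shape: triangle
Base b = 22.5 mm, Height h = 7.1 mm
Formula: A = (1/2) * b * h
A = 0.5 * 22.5 * 7.1
A = 0.5 * 159.75
A = 79.875
79.875 mm^2


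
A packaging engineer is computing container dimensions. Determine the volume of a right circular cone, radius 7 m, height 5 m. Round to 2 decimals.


Shape: cone
Radius r = 7 m, Height h = 5 m
Formula: V = (1/3) * pi * r^2 * h
r^2 = 49
pi * r^2 * h = pi * 49 * 5 = 245 * pi
V = 245 * pi / 3
V = 256.56
256.56 m^3


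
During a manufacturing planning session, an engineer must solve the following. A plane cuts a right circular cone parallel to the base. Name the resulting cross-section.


Solid: right circular cone
Cutting plane: parallel to the base
Visualize the intersection of the plane with the solid's surface.
The boundary of the cut region is a circle.
circle


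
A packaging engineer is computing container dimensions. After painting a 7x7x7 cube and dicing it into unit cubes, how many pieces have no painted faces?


Large cube: 7 x 7 x 7, cut into unit cubes.
n = 7, so n - 2 = 5
Unpainted cubes form the interior (n - 2)^3 block.
(n - 2)^3 = 5^3 = 125
125 unit cubes


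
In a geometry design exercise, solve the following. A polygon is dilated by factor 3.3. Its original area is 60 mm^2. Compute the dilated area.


Linear scale factor k = 3.3
Original area = 60 mm^2
Rule: under a linear scaling by k, areas scale by k^2.
k^2 = 3.3^2 = 10.89
New area = 60 * 10.89
New area = 653.4
653.4 mm^2


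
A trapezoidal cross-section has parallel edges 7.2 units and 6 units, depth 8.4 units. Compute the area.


Shape: trapezoid
Parallel sides a = 7.2 units, b = 6 units; Height h = 8.4 units
Formula: A = (a + b) * h / 2
a + b = 7.2 + 6 = 13.2
A = 13.2 * 8.4 / 2
A = 110.88 / 2
A = 55.44
55.44 units^2


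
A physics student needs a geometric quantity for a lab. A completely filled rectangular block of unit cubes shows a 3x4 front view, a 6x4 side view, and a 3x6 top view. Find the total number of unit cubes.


Orthographic views of a solid rectangular block:
Front view 3 x 4 -> length = 3, height = 4
Side view 6 x 4 -> width = 6, height = 4 (consistent)
Top view 3 x 6 -> confirms length = 3, width = 6
The block is 3 x 6 x 4.
Total unit cubes = 3 * 6 * 4 = 72
72 unit cubes


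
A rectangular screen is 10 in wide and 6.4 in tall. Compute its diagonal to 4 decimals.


Shape: rectangle (diagonal via Pythagoras)
Sides: 10 in and 6.4 in
Formula: d = sqrt(l^2 + w^2)
l^2 = 100, w^2 = 40.96
l^2 + w^2 = 140.96
d = sqrt(140.96)
d = 11.8727
11.8727 in


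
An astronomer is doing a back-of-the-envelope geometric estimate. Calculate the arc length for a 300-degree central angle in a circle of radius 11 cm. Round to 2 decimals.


Shape: circular arc
Radius r = 11 cm, Angle = 300 degrees
Formula: L = (angle/360) * 2 * pi * r
2 * pi * r = 22 * pi
L = (300/360) * 22 * pi
L = 18.333333 * pi
L = 57.6
57.6 cm


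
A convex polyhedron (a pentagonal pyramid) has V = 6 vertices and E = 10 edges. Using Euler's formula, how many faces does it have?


Polyhedron: pentagonal pyramid
Euler's formula for convex polyhedra: V - E + F = 2
Given: V = 6 vertices and E = 10 edges
Solve for F:
F = 2 + E - V = 2 + 10 - 6 = 6
6 faces


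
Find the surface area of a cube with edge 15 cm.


Shape: cube
Side s = 15 cm
A cube has 6 square faces.
Formula: SA = 6 * s^2
s^2 = 225
SA = 6 * 225
SA = 1350
1350 cm^2


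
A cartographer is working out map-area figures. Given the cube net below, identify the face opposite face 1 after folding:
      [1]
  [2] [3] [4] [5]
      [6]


Net: cross layout. Take square 3 as the base (bottom).
Fold the four squares in the horizontal row up around 3: 2 -> left, 4 -> right, 5 wraps to the top.
Fold 1 and 6 up from 3: 1 -> back, 6 -> front.
Opposite pairs are therefore: (1, 6), (2, 4), (3, 5).
Face 1 is opposite face 6.
face 6


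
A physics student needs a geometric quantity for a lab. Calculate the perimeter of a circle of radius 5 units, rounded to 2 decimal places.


Shape: circle
Radius r = 5 units
Formula: C = 2 * pi * r
C = 2 * pi * 5
C = 10 * pi
C = 31.42
31.42 units


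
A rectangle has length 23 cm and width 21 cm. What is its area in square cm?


Shape: rectangle
Length l = 23 cm, Width w = 21 cm
Formula: A = l * w
A = 23 * 21
A = 483
483 cm^2


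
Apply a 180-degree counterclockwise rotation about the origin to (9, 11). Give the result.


Transformation: rotation about the origin
Original point: (9, 11)
Rule for 180 deg: (x, y) -> (-x, -y)
Apply: (9, 11) -> (-9, -11)
(-9, -11)


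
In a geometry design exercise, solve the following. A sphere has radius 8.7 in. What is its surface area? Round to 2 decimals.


Shape: sphere
Radius r = 8.7 in
Formula: SA = 4 * pi * r^2
r^2 = 75.69
SA = 4 * pi * 75.69
SA = 302.76 * pi
SA = 951.15
951.15 in^2


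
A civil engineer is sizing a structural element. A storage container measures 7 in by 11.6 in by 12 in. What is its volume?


Shape: rectangular prism
l = 7 in, w = 11.6 in, h = 12 in
Formula: V = l * w * h
V = 7 * 11.6 * 12
V = 81.2 * 12
V = 974.4
974.4 in^3


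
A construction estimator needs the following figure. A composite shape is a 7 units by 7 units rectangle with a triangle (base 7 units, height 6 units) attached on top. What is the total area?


Composite shape: rectangle + triangle
Rectangle area = 7 * 7 = 49
Triangle area = 0.5 * 7 * 6 = 21
Total = 49 + 21
Total = 70
70 units^2


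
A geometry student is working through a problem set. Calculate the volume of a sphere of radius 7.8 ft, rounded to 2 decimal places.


Shape: sphere
Radius r = 7.8 ft
Formula: V = (4/3) * pi * r^3
r^3 = 474.552
(4/3) * 474.552 = 632.736
V = 632.736 * pi
V = 1987.8
1987.8 ft^3


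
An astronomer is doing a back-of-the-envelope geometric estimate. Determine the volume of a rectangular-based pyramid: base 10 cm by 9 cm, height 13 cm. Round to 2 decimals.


Shape: rectangular pyramid
Base: 10 cm x 9 cm, Height h = 13 cm
Formula: V = (1/3) * base_area * h
base_area = 10 * 9 = 90
base_area * h = 90 * 13 = 1170
V = 1170 / 3
V = 390
390 cm^3


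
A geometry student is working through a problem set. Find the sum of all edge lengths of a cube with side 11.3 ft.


Shape: cube
Side s = 11.3 ft
A cube has 12 edges, all equal.
Formula: total edge length = 12 * s
Total = 12 * 11.3
Total = 135.6
135.6 ft


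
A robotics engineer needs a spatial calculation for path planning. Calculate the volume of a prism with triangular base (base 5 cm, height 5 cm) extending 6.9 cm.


Shape: triangular prism
Triangle base = 5 cm, triangle height = 5 cm, prism length L = 6.9 cm
Formula: V = (1/2 * b * h_tri) * L
Cross-section area = 0.5 * 5 * 5 = 12.5
V = 12.5 * 6.9
V = 86.25
86.25 cm^3


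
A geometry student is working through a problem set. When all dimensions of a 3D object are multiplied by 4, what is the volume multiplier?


Linear scale factor k = 4
Rule: under a linear scaling by k, volumes scale by k^3.
k^3 = 4 * 4 * 4
k^3 = 16 * 4
k^3 = 64
Volume scales by a factor of 64.
64 (dimensionless)


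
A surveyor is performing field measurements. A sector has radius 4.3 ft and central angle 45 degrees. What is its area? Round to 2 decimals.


Shape: circular sector
Radius r = 4.3 ft, Angle = 45 degrees
Formula: A = (angle/360) * pi * r^2
r^2 = 18.49
Fraction of circle = 45/360
A = (45/360) * pi * 18.49
A = 2.31125 * pi
A = 7.26
7.26 ft^2


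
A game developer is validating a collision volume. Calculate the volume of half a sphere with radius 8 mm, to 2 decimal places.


Shape: hemisphere (half of a sphere)
Radius r = 8 mm
Formula: V = (1/2) * (4/3) * pi * r^3 = (2/3) * pi * r^3
r^3 = 512
(2/3) * 512 = 341.333333
V = 341.333333 * pi
V = 1072.33
1072.33 mm^3


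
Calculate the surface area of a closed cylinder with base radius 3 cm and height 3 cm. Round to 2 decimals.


Shape: closed cylinder
Radius r = 3 cm, Height h = 3 cm
Formula: SA = 2*pi*r^2 + 2*pi*r*h = 2*pi*r*(r + h)
r + h = 6
2 * r * (r + h) = 2 * 3 * 6 = 36
SA = 36 * pi
SA = 113.1
113.1 cm^2


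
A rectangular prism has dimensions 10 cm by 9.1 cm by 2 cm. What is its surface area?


Shape: rectangular prism
l = 10 cm, w = 9.1 cm, h = 2 cm
Formula: SA = 2(lw + lh + wh)
lw = 91, lh = 20, wh = 18.2
lw + lh + wh = 129.2
SA = 2 * 129.2
SA = 258.4
258.4 cm^2


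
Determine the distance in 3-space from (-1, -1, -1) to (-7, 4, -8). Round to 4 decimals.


3D distance between two points
P1 = (-1, -1, -1), P2 = (-7, 4, -8)
Formula: d = sqrt((x2-x1)^2 + (y2-y1)^2 + (z2-z1)^2)
dx = -7 - -1 = -6
dy = 4 - -1 = 5
dz = -8 - -1 = -7
dx^2 + dy^2 + dz^2 = 36 + 25 + 49 = 110
d = sqrt(110)
d = 10.4881
10.4881 units


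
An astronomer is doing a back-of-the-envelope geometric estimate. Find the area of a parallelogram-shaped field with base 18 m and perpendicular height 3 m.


Shape: parallelogram
Base b = 18 m, Height h = 3 m
Formula: A = b * h
A = 18 * 3
A = 54
54 m^2


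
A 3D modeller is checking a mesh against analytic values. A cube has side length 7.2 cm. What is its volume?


Shape: cube
Side s = 7.2 cm
Formula: V = s^3
V = 7.2 * 7.2 * 7.2
V = 51.84 * 7.2
V = 373.248
373.248 cm^3


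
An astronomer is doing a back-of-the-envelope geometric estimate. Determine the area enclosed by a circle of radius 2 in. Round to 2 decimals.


Shape: circle
Radius r = 2 in
Formula: A = pi * r^2
r^2 = 2^2 = 4
A = pi * 4
A = 12.57
12.57 in^2


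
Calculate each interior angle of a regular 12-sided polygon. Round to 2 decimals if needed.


Shape: regular dodecagon (12 sides)
Formula: interior angle = (n - 2) * 180 / n
(n - 2) = 10
(n - 2) * 180 = 1800
angle = 1800 / 12
angle = 150
150 degrees


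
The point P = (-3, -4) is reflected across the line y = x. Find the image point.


Transformation: reflection
Original point: (-3, -4)
Rule for reflection over y = x: (x, y) -> (y, x)
Apply: (-3, -4) -> (-4, -3)
(-4, -3)


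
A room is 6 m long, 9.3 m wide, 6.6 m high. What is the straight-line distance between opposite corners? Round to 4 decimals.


Shape: rectangular box (space diagonal)
l = 6 m, w = 9.3 m, h = 6.6 m
Visualize: the diagonal of the base, then a right triangle with that diagonal and the height.
Formula: d = sqrt(l^2 + w^2 + h^2)
l^2 + w^2 + h^2 = 36 + 86.49 + 43.56 = 166.05
d = sqrt(166.05)
d = 12.886
12.886 m


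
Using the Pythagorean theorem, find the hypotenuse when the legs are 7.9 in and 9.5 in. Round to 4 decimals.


Shape: right triangle
Legs a = 7.9 in, b = 9.5 in
Formula: c = sqrt(a^2 + b^2)
a^2 = 62.41, b^2 = 90.25
a^2 + b^2 = 152.66
c = sqrt(152.66)
c = 12.3556
12.3556 in


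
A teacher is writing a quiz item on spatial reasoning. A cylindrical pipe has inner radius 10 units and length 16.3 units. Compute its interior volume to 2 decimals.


Shape: cylinder
Radius r = 10 units, Height h = 16.3 units
Formula: V = pi * r^2 * h
r^2 = 100
V = pi * 100 * 16.3
V = 1630 * pi
V = 5120.8
5120.8 units^3


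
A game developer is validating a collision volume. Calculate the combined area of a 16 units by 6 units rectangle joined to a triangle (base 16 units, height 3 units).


Composite shape: rectangle + triangle
Rectangle area = 16 * 6 = 96
Triangle area = 0.5 * 16 * 3 = 24
Total = 96 + 24
Total = 120
120 units^2


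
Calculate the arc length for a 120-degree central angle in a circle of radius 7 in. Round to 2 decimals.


Shape: circular arc
Radius r = 7 in, Angle = 120 degrees
Formula: L = (angle/360) * 2 * pi * r
2 * pi * r = 14 * pi
L = (120/360) * 14 * pi
L = 4.666667 * pi
L = 14.66
14.66 in


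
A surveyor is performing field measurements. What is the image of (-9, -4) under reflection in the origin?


Transformation: reflection
Original point: (-9, -4)
Rule for reflection through the origin: (x, y) -> (-x, -y)
Apply: (-9, -4) -> (9, 4)
(9, 4)


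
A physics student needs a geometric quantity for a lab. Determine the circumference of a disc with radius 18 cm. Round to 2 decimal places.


Shape: circle
Radius r = 18 cm
Formula: C = 2 * pi * r
C = 2 * pi * 18
C = 36 * pi
C = 113.1
113.1 cm


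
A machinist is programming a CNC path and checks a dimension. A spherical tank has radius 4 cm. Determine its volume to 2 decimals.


Shape: sphere
Radius r = 4 cm
Formula: V = (4/3) * pi * r^3
r^3 = 64
(4/3) * 64 = 85.333333
V = 85.333333 * pi
V = 268.08
268.08 cm^3


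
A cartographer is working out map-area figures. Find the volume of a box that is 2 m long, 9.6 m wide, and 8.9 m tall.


Shape: rectangular prism
l = 2 m, w = 9.6 m, h = 8.9 m
Formula: V = l * w * h
V = 2 * 9.6 * 8.9
V = 19.2 * 8.9
V = 170.88
170.88 m^3


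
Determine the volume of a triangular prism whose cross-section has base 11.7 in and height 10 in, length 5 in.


Shape: triangular prism
Triangle base = 11.7 in, triangle height = 10 in, prism length L = 5 in
Formula: V = (1/2 * b * h_tri) * L
Cross-section area = 0.5 * 11.7 * 10 = 58.5
V = 58.5 * 5
V = 292.5
292.5 in^3


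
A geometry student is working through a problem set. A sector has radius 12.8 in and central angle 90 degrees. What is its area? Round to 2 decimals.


Shape: circular sector
Radius r = 12.8 in, Angle = 90 degrees
Formula: A = (angle/360) * pi * r^2
r^2 = 163.84
Fraction of circle = 90/360
A = (90/360) * pi * 163.84
A = 40.96 * pi
A = 128.68
128.68 in^2


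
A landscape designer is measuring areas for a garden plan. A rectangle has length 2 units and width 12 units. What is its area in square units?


Shape: rectangle
Length l = 2 units, Width w = 12 units
Formula: A = l * w
A = 2 * 12
A = 24
24 units^2


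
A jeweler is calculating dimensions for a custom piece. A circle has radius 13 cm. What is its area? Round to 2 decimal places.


Shape: circle
Radius r = 13 cm
Formula: A = pi * r^2
r^2 = 13^2 = 169
A = pi * 169
A = 530.93
530.93 cm^2


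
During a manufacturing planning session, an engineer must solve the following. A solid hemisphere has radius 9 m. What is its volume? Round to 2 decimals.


Shape: hemisphere (half of a sphere)
Radius r = 9 m
Formula: V = (1/2) * (4/3) * pi * r^3 = (2/3) * pi * r^3
r^3 = 729
(2/3) * 729 = 486
V = 486 * pi
V = 1526.81
1526.81 m^3


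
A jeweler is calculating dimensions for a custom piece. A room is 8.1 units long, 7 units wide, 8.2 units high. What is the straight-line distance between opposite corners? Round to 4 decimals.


Shape: rectangular box (space diagonal)
l = 8.1 units, w = 7 units, h = 8.2 units
Visualize: the diagonal of the base, then a right triangle with that diagonal and the height.
Formula: d = sqrt(l^2 + w^2 + h^2)
l^2 + w^2 + h^2 = 65.61 + 49 + 67.24 = 181.85
d = sqrt(181.85)
d = 13.4852
13.4852 units


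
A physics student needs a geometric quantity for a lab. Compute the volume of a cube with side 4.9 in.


Shape: cube
Side s = 4.9 in
Formula: V = s^3
V = 4.9 * 4.9 * 4.9
V = 24.01 * 4.9
V = 117.649
117.649 in^3


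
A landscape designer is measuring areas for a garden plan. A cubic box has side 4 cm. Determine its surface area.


Shape: cube
Side s = 4 cm
A cube has 6 square faces.
Formula: SA = 6 * s^2
s^2 = 16
SA = 6 * 16
SA = 96
96 cm^2


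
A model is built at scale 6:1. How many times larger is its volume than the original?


Linear scale factor k = 6
Rule: under a linear scaling by k, volumes scale by k^3.
k^3 = 6 * 6 * 6
k^3 = 36 * 6
k^3 = 216
Volume scales by a factor of 216.
216 (dimensionless)


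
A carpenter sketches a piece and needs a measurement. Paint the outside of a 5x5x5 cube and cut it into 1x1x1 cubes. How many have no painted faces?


Large cube: 5 x 5 x 5, cut into unit cubes.
n = 5, so n - 2 = 3
Unpainted cubes form the interior (n - 2)^3 block.
(n - 2)^3 = 3^3 = 27
27 unit cubes


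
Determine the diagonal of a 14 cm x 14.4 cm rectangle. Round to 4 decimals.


Shape: rectangle (diagonal via Pythagoras)
Sides: 14 cm and 14.4 cm
Formula: d = sqrt(l^2 + w^2)
l^2 = 196, w^2 = 207.36
l^2 + w^2 = 403.36
d = sqrt(403.36)
d = 20.0838
20.0838 cm


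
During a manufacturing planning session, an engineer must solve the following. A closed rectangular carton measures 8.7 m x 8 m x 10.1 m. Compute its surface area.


Shape: rectangular prism
l = 8.7 m, w = 8 m, h = 10.1 m
Formula: SA = 2(lw + lh + wh)
lw = 69.6, lh = 87.87, wh = 80.8
lw + lh + wh = 238.27
SA = 2 * 238.27
SA = 476.54
476.54 m^2


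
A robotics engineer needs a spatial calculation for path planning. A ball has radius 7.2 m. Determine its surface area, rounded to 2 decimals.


Shape: sphere
Radius r = 7.2 m
Formula: SA = 4 * pi * r^2
r^2 = 51.84
SA = 4 * pi * 51.84
SA = 207.36 * pi
SA = 651.44
651.44 m^2


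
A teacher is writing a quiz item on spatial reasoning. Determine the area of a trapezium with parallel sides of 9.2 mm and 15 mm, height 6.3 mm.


Shape: trapezoid
Parallel sides a = 9.2 mm, b = 15 mm; Height h = 6.3 mm
Formula: A = (a + b) * h / 2
a + b = 9.2 + 15 = 24.2
A = 24.2 * 6.3 / 2
A = 152.46 / 2
A = 76.23
76.23 mm^2


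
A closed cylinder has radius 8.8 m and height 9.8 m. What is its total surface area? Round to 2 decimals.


Shape: closed cylinder
Radius r = 8.8 m, Height h = 9.8 m
Formula: SA = 2*pi*r^2 + 2*pi*r*h = 2*pi*r*(r + h)
r + h = 18.6
2 * r * (r + h) = 2 * 8.8 * 18.6 = 327.36
SA = 327.36 * pi
SA = 1028.43
1028.43 m^2


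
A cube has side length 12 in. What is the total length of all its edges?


Shape: cube
Side s = 12 in
A cube has 12 edges, all equal.
Formula: total edge length = 12 * s
Total = 12 * 12
Total = 144
144 in


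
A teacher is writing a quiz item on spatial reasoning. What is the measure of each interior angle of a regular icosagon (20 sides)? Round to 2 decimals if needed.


Shape: regular icosagon (20 sides)
Formula: interior angle = (n - 2) * 180 / n
(n - 2) = 18
(n - 2) * 180 = 3240
angle = 3240 / 20
angle = 162
162 degrees


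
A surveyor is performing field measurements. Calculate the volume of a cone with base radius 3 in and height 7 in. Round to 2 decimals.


Shape: cone
Radius r = 3 in, Height h = 7 in
Formula: V = (1/3) * pi * r^2 * h
r^2 = 9
pi * r^2 * h = pi * 9 * 7 = 63 * pi
V = 63 * pi / 3
V = 65.97
65.97 in^3


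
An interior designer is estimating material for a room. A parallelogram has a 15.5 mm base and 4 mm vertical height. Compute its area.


Shape: parallelogram
Base b = 15.5 mm, Height h = 4 mm
Formula: A = b * h
A = 15.5 * 4
A = 62
62 mm^2


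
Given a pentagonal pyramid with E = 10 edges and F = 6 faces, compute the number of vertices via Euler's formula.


Polyhedron: pentagonal pyramid
Euler's formula for convex polyhedra: V - E + F = 2
Given: E = 10 edges and F = 6 faces
Solve for V:
V = 2 + E - F = 2 + 10 - 6 = 6
6 vertices


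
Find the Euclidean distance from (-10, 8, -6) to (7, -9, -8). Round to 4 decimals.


3D distance between two points
P1 = (-10, 8, -6), P2 = (7, -9, -8)
Formula: d = sqrt((x2-x1)^2 + (y2-y1)^2 + (z2-z1)^2)
dx = 7 - -10 = 17
dy = -9 - 8 = -17
dz = -8 - -6 = -2
dx^2 + dy^2 + dz^2 = 289 + 289 + 4 = 582
d = sqrt(582)
d = 24.1247
24.1247 units


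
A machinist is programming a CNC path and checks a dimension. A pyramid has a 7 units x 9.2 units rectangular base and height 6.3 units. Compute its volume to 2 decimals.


Shape: rectangular pyramid
Base: 7 units x 9.2 units, Height h = 6.3 units
Formula: V = (1/3) * base_area * h
base_area = 7 * 9.2 = 64.4
base_area * h = 64.4 * 6.3 = 405.72
V = 405.72 / 3
V = 135.24
135.24 units^3


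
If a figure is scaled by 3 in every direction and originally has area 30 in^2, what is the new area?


Linear scale factor k = 3
Original area = 30 in^2
Rule: under a linear scaling by k, areas scale by k^2.
k^2 = 3^2 = 9
New area = 30 * 9
New area = 270
270 in^2


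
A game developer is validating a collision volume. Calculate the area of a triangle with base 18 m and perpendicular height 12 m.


Shape: triangle
Base b = 18 m, Height h = 12 m
Formula: A = (1/2) * b * h
A = 0.5 * 18 * 12
A = 0.5 * 216
A = 108
108 m^2


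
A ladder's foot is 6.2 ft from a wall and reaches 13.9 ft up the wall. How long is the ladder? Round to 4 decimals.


Shape: right triangle
Legs a = 6.2 ft, b = 13.9 ft
Formula: c = sqrt(a^2 + b^2)
a^2 = 38.44, b^2 = 193.21
a^2 + b^2 = 231.65
c = sqrt(231.65)
c = 15.2201
15.2201 ft


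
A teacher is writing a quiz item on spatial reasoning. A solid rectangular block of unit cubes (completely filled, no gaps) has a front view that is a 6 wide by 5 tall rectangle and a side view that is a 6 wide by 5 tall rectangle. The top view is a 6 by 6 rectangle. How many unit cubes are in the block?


Orthographic views of a solid rectangular block:
Front view 6 x 5 -> length = 6, height = 5
Side view 6 x 5 -> width = 6, height = 5 (consistent)
Top view 6 x 6 -> confirms length = 6, width = 6
The block is 6 x 6 x 5.
Total unit cubes = 6 * 6 * 5 = 180
180 unit cubes


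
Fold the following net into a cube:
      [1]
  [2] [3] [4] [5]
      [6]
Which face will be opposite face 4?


Net: cross layout. Take square 3 as the base (bottom).
Fold the four squares in the horizontal row up around 3: 2 -> left, 4 -> right, 5 wraps to the top.
Fold 1 and 6 up from 3: 1 -> back, 6 -> front.
Opposite pairs are therefore: (1, 6), (2, 4), (3, 5).
Face 4 is opposite face 2.
face 2


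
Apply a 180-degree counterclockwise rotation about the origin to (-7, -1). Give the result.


Transformation: rotation about the origin
Original point: (-7, -1)
Rule for 180 deg: (x, y) -> (-x, -y)
Apply: (-7, -1) -> (7, 1)
(7, 1)


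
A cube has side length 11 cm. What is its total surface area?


Shape: cube
Side s = 11 cm
A cube has 6 square faces.
Formula: SA = 6 * s^2
s^2 = 121
SA = 6 * 121
SA = 726
726 cm^2


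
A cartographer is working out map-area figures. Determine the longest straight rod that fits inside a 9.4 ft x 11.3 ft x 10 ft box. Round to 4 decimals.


Shape: rectangular box (space diagonal)
l = 9.4 ft, w = 11.3 ft, h = 10 ft
Visualize: the diagonal of the base, then a right triangle with that diagonal and the height.
Formula: d = sqrt(l^2 + w^2 + h^2)
l^2 + w^2 + h^2 = 88.36 + 127.69 + 100 = 316.05
d = sqrt(316.05)
d = 17.7778
17.7778 ft


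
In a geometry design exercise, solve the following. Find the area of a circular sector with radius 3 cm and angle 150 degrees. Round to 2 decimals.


Shape: circular sector
Radius r = 3 cm, Angle = 150 degrees
Formula: A = (angle/360) * pi * r^2
r^2 = 9
Fraction of circle = 150/360
A = (150/360) * pi * 9
A = 3.75 * pi
A = 11.78
11.78 cm^2


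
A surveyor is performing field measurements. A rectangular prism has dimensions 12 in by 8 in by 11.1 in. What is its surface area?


Shape: rectangular prism
l = 12 in, w = 8 in, h = 11.1 in
Formula: SA = 2(lw + lh + wh)
lw = 96, lh = 133.2, wh = 88.8
lw + lh + wh = 318
SA = 2 * 318
SA = 636
636 in^2


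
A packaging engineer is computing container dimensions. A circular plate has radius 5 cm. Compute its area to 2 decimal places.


Shape: circle
Radius r = 5 cm
Formula: A = pi * r^2
r^2 = 5^2 = 25
A = pi * 25
A = 78.54
78.54 cm^2


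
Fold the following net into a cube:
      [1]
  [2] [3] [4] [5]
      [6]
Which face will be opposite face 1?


Net: cross layout. Take square 3 as the base (bottom).
Fold the four squares in the horizontal row up around 3: 2 -> left, 4 -> right, 5 wraps to the top.
Fold 1 and 6 up from 3: 1 -> back, 6 -> front.
Opposite pairs are therefore: (1, 6), (2, 4), (3, 5).
Face 1 is opposite face 6.
face 6


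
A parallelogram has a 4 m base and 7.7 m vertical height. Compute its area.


Shape: parallelogram
Base b = 4 m, Height h = 7.7 m
Formula: A = b * h
A = 4 * 7.7
A = 30.8
30.8 m^2


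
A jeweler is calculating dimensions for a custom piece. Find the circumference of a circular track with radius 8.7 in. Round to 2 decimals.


Shape: circle
Radius r = 8.7 in
Formula: C = 2 * pi * r
C = 2 * pi * 8.7
C = 17.4 * pi
C = 54.66
54.66 in


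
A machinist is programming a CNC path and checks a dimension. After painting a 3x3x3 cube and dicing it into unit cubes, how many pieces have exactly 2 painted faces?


Large cube: 3 x 3 x 3, cut into unit cubes.
n = 3, so n - 2 = 1
Cubes with 2 painted faces lie along the edges, excluding corners.
A cube has 12 edges; each contributes (n - 2) = 1 such cubes.
Count = 12 * 1 = 12
12 unit cubes


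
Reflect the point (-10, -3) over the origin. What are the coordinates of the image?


Transformation: reflection
Original point: (-10, -3)
Rule for reflection through the origin: (x, y) -> (-x, -y)
Apply: (-10, -3) -> (10, 3)
(10, 3)


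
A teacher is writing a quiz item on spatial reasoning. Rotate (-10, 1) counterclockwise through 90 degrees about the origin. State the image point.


Transformation: rotation about the origin
Original point: (-10, 1)
Rule for 90 deg counterclockwise: (x, y) -> (-y, x)
Apply: (-10, 1) -> (-1, -10)
(-1, -10)


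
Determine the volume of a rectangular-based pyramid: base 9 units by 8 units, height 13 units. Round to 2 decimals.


Shape: rectangular pyramid
Base: 9 units x 8 units, Height h = 13 units
Formula: V = (1/3) * base_area * h
base_area = 9 * 8 = 72
base_area * h = 72 * 13 = 936
V = 936 / 3
V = 312
312 units^3


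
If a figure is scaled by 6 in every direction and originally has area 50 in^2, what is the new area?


Linear scale factor k = 6
Original area = 50 in^2
Rule: under a linear scaling by k, areas scale by k^2.
k^2 = 6^2 = 36
New area = 50 * 36
New area = 1800
1800 in^2


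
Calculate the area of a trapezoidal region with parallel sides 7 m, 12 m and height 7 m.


Shape: trapezoid
Parallel sides a = 7 m, b = 12 m; Height h = 7 m
Formula: A = (a + b) * h / 2
a + b = 7 + 12 = 19
A = 19 * 7 / 2
A = 133 / 2
A = 66.5
66.5 m^2


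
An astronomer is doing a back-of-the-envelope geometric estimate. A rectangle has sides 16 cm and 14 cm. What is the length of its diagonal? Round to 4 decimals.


Shape: rectangle (diagonal via Pythagoras)
Sides: 16 cm and 14 cm
Formula: d = sqrt(l^2 + w^2)
l^2 = 256, w^2 = 196
l^2 + w^2 = 452
d = sqrt(452)
d = 21.2603
21.2603 cm


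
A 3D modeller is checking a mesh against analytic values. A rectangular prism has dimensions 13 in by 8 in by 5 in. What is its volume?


Shape: rectangular prism
l = 13 in, w = 8 in, h = 5 in
Formula: V = l * w * h
V = 13 * 8 * 5
V = 104 * 5
V = 520
520 in^3


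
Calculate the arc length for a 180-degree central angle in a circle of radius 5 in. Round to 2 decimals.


Shape: circular arc
Radius r = 5 in, Angle = 180 degrees
Formula: L = (angle/360) * 2 * pi * r
2 * pi * r = 10 * pi
L = (180/360) * 10 * pi
L = 5 * pi
L = 15.71
15.71 in
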